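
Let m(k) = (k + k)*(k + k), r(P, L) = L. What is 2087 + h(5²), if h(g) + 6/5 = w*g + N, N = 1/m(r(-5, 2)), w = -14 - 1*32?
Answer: 74869/80 ≈ 935.86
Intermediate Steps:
m(k) = 4*k² (m(k) = (2*k)*(2*k) = 4*k²)
w = -46 (w = -14 - 32 = -46)
N = 1/16 (N = 1/(4*2²) = 1/(4*4) = 1/16 ≈ 0.062500)
h(g) = -91/80 - 46*g (h(g) = -6/5 + (-46*g + 1/16) = -6/5 + (1/16 - 46*g) = -91/80 - 46*g)
2087 + h(5²) = 2087 + (-91/80 - 46*5²) = 2087 + (-91/80 - 46*25) = 2087 + (-91/80 - 1150) = 2087 - 92091/80 = 74869/80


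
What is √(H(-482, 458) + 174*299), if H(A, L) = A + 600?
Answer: 4*√3259 ≈ 228.35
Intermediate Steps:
H(A, L) = 600 + A
√(H(-482, 458) + 174*299) = √((600 - 482) + 174*299) = √(118 + 52026) = √52144 = 4*√3259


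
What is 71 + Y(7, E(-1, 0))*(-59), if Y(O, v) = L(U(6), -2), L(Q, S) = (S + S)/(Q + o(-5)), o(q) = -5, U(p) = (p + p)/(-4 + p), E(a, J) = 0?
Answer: 307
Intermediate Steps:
U(p) = 2*p/(-4 + p) (U(p) = (2*p)/(-4 + p) = 2*p/(-4 + p))
L(Q, S) = 2*S/(-5 + Q) (L(Q, S) = (S + S)/(Q - 5) = (2*S)/(-5 + Q) = 2*S/(-5 + Q))
Y(O, v) = -4 (Y(O, v) = 2*(-2)/(-5 + 2*6/(-4 + 6)) = 2*(-2)/(-5 + 2*6/2) = 2*(-2)/(-5 + 2*6*(½)) = 2*(-2)/(-5 + 6) = 2*(-2)/1 = 2*(-2)*1 = -4)
71 + Y(7, E(-1, 0))*(-59) = 71 - 4*(-59) = 71 + 236 = 307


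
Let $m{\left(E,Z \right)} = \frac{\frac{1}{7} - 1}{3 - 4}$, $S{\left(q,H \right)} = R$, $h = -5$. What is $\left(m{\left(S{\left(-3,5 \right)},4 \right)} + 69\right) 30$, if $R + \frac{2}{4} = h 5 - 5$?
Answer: $\frac{14670}{7} \approx 2095.7$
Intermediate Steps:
$R = - \frac{61}{2}$ ($R = - \frac{1}{2} - 30 = - \frac{61}{2} \approx -30.5$)
$S{\left(q,H \right)} = - \frac{61}{2}$
$m{\left(E,Z \right)} = \frac{6}{7}$ ($m{\left(E,Z \right)} = \frac{\frac{1}{7} - 1}{-1} = \left(- \frac{6}{7}\right) \left(-1\right) = \frac{6}{7}$)
$\left(m{\left(S{\left(-3,5 \right)},4 \right)} + 69\right) 30 = \left(\frac{6}{7} + 69\right) 30 = \frac{489}{7} \cdot 30 = \frac{14670}{7}$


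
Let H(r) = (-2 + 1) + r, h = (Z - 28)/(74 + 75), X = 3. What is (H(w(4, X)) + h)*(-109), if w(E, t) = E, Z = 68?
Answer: -53083/149 ≈ -356.26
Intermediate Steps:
h = 40/149 (h = (68 - 28)/(74 + 75) = 40/149 ≈ 0.26846)
H(r) = -1 + r
(H(w(4, X)) + h)*(-109) = ((-1 + 4) + 40/149)*(-109) = (3 + 40/149)*(-109) = (487/149)*(-109) = -53083/149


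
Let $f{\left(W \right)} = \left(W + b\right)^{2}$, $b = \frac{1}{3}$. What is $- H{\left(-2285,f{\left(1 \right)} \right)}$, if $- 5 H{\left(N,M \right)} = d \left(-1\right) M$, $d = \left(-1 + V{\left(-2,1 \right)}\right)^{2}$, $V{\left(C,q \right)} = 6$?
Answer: $- \frac{80}{9} \approx -8.8889$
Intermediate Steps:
$d = 25$ ($d = \left(-1 + 6\right)^{2} = 5^{2} = 25$)
$b = \frac{1}{3} \approx 0.33333$
$f{\left(W \right)} = \left(\frac{1}{3} + W\right)^{2}$ ($f{\left(W \right)} = \left(W + \frac{1}{3}\right)^{2} = \left(\frac{1}{3} + W\right)^{2}$)
$H{\left(N,M \right)} = 5 M$ ($H{\left(N,M \right)} = - \frac{25 \left(-1\right) M}{5} = - \frac{\left(-25\right) M}{5} = 5 M$)
$- H{\left(-2285,f{\left(1 \right)} \right)} = - 5 \frac{\left(1 + 3 \cdot 1\right)^{2}}{9} = - 5 \frac{\left(1 + 3\right)^{2}}{9} = - 5 \frac{4^{2}}{9} = - 5 \cdot \frac{1}{9} \cdot 16 = - \frac{5 \cdot 16}{9} = \left(-1\right) \frac{80}{9} = - \frac{80}{9}$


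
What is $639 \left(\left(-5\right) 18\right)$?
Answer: $-57510$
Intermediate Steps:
$639 \left(\left(-5\right) 18\right) = 639 \left(-90\right) = -57510$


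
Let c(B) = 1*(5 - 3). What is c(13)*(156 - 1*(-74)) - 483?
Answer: -23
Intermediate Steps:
c(B) = 2 (c(B) = 1*2 = 2)
c(13)*(156 - 1*(-74)) - 483 = 2*(156 - 1*(-74)) - 483 = 2*(156 + 74) - 483 = 2*230 - 483 = 460 - 483 = -23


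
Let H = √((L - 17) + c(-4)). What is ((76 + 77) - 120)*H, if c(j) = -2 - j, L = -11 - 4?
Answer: 33*I*√30 ≈ 180.75*I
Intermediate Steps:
L = -15
H = I*√30 (H = √((-15 - 17) + (-2 - 1*(-4))) = √(-32 + (-2 + 4)) = √(-32 + 2) = √(-30) = I*√30 ≈ 5.4772*I)
((76 + 77) - 120)*H = ((76 + 77) - 120)*(I*√30) = (153 - 120)*(I*√30) = 33*(I*√30) = 33*I*√30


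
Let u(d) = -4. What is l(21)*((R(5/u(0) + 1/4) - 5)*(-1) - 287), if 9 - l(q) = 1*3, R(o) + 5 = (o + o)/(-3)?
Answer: -1666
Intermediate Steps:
R(o) = -5 - 2*o/3 (R(o) = -5 + (o + o)/(-3) = -5 - 2*o/3)
l(q) = 6 (l(q) = 9 - 3 = 6)
l(21)*((R(5/u(0) + 1/4) - 5)*(-1) - 287) = 6*(((-5 - 2*(5/(-4) + 1/4)/3) - 5)*(-1) - 287) = 6*(((-5 - 2*(5*(-¼) + 1*(¼))/3) - 5)*(-1) - 287) = 6*(((-5 - 2*(-5/4 + ¼)/3) - 5)*(-1) - 287) = 6*(((-5 - ⅔*(-1)) - 5)*(-1) - 287) = 6*(((-5 + ⅔) - 5)*(-1) - 287) = 6*((-13/3 - 5)*(-1) - 287) = 6*(-28/3*(-1) - 287) = 6*(28/3 - 287) = 6*(-833/3) = -1666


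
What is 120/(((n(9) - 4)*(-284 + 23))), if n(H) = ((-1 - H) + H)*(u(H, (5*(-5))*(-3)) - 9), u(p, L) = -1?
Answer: -20/261 ≈ -0.076628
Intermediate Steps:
n(H) = 10 (n(H) = ((-1 - H) + H)*(-1 - 9) = -1*(-10) = 10)
120/(((n(9) - 4)*(-284 + 23))) = 120/(((10 - 4)*(-284 + 23))) = 120/((6*(-261))) = 120/(-1566) = 120*(-1/1566) = -20/261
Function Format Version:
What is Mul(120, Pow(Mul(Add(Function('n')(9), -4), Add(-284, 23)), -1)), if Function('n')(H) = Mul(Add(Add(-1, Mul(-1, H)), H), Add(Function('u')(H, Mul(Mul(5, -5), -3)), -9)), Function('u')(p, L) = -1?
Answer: Rational(-20, 261) ≈ -0.076628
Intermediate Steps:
Function('n')(H) = 10 (Function('n')(H) = Mul(Add(Add(-1, Mul(-1, H)), H), Add(-1, -9)) = Mul(-1, -10) = 10)
Mul(120, Pow(Mul(Add(Function('n')(9), -4), Add(-284, 23)), -1)) = Mul(120, Pow(Mul(Add(10, -4), Add(-284, 23)), -1)) = Mul(120, Pow(Mul(6, -261), -1)) = Mul(120, Pow(-1566, -1)) = Mul(120, Rational(-1, 1566)) = Rational(-20, 261)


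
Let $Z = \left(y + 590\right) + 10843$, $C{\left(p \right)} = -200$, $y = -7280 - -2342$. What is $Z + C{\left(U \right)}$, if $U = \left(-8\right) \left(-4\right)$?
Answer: $6295$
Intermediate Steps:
$U = 32$
$y = -4938$ ($y = -7280 + 2342 = -4938$)
$Z = 6495$ ($Z = \left(-4938 + 590\right) + 10843 = -4348 + 10843 = 6495$)
$Z + C{\left(U \right)} = 6495 - 200 = 6295$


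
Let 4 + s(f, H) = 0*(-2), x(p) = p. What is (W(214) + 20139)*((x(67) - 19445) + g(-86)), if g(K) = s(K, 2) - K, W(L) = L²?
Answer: -1272281760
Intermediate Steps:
s(f, H) = -4 (s(f, H) = -4 + 0*(-2) = -4 + 0 = -4)
g(K) = -4 - K
(W(214) + 20139)*((x(67) - 19445) + g(-86)) = (214² + 20139)*((67 - 19445) + (-4 - 1*(-86))) = (45796 + 20139)*(-19378 + (-4 + 86)) = 65935*(-19378 + 82) = 65935*(-19296) = -1272281760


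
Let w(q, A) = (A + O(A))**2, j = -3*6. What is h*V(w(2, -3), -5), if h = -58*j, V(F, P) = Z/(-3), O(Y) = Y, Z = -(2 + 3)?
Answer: 1740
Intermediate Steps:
Z = -5 (Z = -1*5 = -5)
j = -18
w(q, A) = 4*A**2 (w(q, A) = (A + A)**2 = (2*A)**2 = 4*A**2)
V(F, P) = 5/3 (V(F, P) = -5/(-3) = -5*(-1/3) = 5/3)
h = 1044 (h = -58*(-18) = 1044)
h*V(w(2, -3), -5) = 1044*(5/3) = 1740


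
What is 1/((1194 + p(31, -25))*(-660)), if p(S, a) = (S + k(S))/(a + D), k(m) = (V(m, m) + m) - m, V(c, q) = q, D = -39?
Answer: -8/6299205 ≈ -1.2700e-6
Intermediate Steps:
k(m) = m (k(m) = (m + m) - m = 2*m - m = m)
p(S, a) = 2*S/(-39 + a) (p(S, a) = (S + S)/(a - 39) = (2*S)/(-39 + a) = 2*S/(-39 + a))
1/((1194 + p(31, -25))*(-660)) = 1/((1194 + 2*31/(-39 - 25))*(-660)) = 1/((1194 + 2*31/(-64))*(-660)) = 1/((1194 + 2*31*(-1/64))*(-660)) = 1/((1194 - 31/32)*(-660)) = 1/((38177/32)*(-660)) = 1/(-6299205/8) = -8/6299205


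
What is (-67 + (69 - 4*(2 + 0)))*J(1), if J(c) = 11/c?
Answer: -66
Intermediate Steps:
(-67 + (69 - 4*(2 + 0)))*J(1) = (-67 + (69 - 4*(2 + 0)))*(11/1) = (-67 + (69 - 4*2))*(11*1) = (-67 + (69 - 8))*11 = (-67 + 61)*11 = -6*11 = -66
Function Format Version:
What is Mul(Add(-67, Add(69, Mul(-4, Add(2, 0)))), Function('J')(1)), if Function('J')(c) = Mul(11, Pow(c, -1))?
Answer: -66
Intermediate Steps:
Mul(Add(-67, Add(69, Mul(-4, Add(2, 0)))), Function('J')(1)) = Mul(Add(-67, Add(69, Mul(-4, Add(2, 0)))), Mul(11, Pow(1, -1))) = Mul(Add(-67, Add(69, Mul(-4, 2))), Mul(11, 1)) = Mul(Add(-67, Add(69, -8)), 11) = Mul(Add(-67, 61), 11) = Mul(-6, 11) = -66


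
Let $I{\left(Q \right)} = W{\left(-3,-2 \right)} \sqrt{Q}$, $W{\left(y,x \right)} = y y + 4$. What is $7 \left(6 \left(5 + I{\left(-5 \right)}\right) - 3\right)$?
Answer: $189 + 546 i \sqrt{5} \approx 189.0 + 1220.9 i$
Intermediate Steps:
$W{\left(y,x \right)} = 4 + y^{2}$ ($W{\left(y,x \right)} = y^{2} + 4 = 4 + y^{2}$)
$I{\left(Q \right)} = 13 \sqrt{Q}$ ($I{\left(Q \right)} = \left(4 + \left(-3\right)^{2}\right) \sqrt{Q} = \left(4 + 9\right) \sqrt{Q} = 13 \sqrt{Q}$)
$7 \left(6 \left(5 + I{\left(-5 \right)}\right) - 3\right) = 7 \left(6 \left(5 + 13 \sqrt{-5}\right) - 3\right) = 7 \left(6 \left(5 + 13 i \sqrt{5}\right) - 3\right) = 7 \left(\left(30 + 78 i \sqrt{5}\right) - 3\right) = 7 \left(27 + 78 i \sqrt{5}\right) = 189 + 546 i \sqrt{5}$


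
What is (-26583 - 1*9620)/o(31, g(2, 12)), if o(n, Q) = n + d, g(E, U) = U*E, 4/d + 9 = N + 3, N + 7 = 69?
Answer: -506842/435 ≈ -1165.2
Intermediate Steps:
N = 62 (N = -7 + 69 = 62)
d = 1/14 (d = 4/(-9 + (62 + 3)) = 4/(-9 + 65) = 4/56 = 4*(1/56) = 1/14 ≈ 0.071429)
g(E, U) = E*U
o(n, Q) = 1/14 + n (o(n, Q) = n + 1/14 = 1/14 + n)
(-26583 - 1*9620)/o(31, g(2, 12)) = (-26583 - 1*9620)/(1/14 + 31) = (-26583 - 9620)/(435/14) = -36203*14/435 = -506842/435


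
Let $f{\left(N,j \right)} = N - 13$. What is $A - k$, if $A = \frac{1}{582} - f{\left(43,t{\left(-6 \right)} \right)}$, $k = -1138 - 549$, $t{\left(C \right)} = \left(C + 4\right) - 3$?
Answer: $\frac{964375}{582} \approx 1657.0$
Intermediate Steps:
$t{\left(C \right)} = 1 + C$ ($t{\left(C \right)} = \left(4 + C\right) - 3 = 1 + C$)
$f{\left(N,j \right)} = -13 + N$
$k = -1687$
$A = - \frac{17459}{582}$ ($A = \frac{1}{582} - \left(-13 + 43\right) = \frac{1}{582} - 30 = - \frac{17459}{582} \approx -29.998$)
$A - k = - \frac{17459}{582} - -1687 = - \frac{17459}{582} + 1687 = \frac{964375}{582}$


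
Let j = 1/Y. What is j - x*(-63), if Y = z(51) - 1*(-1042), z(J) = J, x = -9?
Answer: -619730/1093 ≈ -567.00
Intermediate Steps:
Y = 1093 (Y = 51 - 1*(-1042) = 51 + 1042 = 1093)
j = 1/1093 ≈ 0.00091491
j - x*(-63) = 1/1093 - (-9)*(-63) = 1/1093 - 1*567 = 1/1093 - 567 = -619730/1093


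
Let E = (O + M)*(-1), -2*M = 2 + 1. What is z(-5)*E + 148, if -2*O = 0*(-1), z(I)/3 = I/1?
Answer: 251/2 ≈ 125.50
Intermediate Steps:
z(I) = 3*I (z(I) = 3*(I/1) = 3*(I*1) = 3*I)
O = 0 (O = -0*(-1) = -½*0 = 0)
M = -3/2 (M = -(2 + 1)/2 = -½*3 = -3/2 ≈ -1.5000)
E = 3/2 (E = (0 - 3/2)*(-1) = -3/2*(-1) = 3/2 ≈ 1.5000)
z(-5)*E + 148 = (3*(-5))*(3/2) + 148 = -15*3/2 + 148 = -45/2 + 148 = 251/2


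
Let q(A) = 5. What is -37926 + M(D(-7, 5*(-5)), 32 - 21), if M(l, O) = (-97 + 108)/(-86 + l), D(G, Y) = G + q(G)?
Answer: -303409/8 ≈ -37926.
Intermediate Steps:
D(G, Y) = 5 + G (D(G, Y) = G + 5 = 5 + G)
M(l, O) = 11/(-86 + l)
-37926 + M(D(-7, 5*(-5)), 32 - 21) = -37926 + 11/(-86 + (5 - 7)) = -37926 + 11/(-86 - 2) = -37926 + 11/(-88) = -37926 + 11*(-1/88) = -37926 - ⅛ = -303409/8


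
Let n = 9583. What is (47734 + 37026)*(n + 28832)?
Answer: 3256055400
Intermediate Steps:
(47734 + 37026)*(n + 28832) = (47734 + 37026)*(9583 + 28832) = 84760*38415 = 3256055400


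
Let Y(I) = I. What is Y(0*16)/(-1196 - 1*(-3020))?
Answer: 0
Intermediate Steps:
Y(0*16)/(-1196 - 1*(-3020)) = (0*16)/(-1196 - 1*(-3020)) = 0/(-1196 + 3020) = 0/1824 = 0*(1/1824) = 0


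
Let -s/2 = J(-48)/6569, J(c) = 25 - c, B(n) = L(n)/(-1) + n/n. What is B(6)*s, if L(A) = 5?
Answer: 584/6569 ≈ 0.088902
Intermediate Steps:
B(n) = -4 (B(n) = 5/(-1) + n/n = 5*(-1) + 1 = -5 + 1 = -4)
s = -146/6569 (s = -2*(25 - 1*(-48))/6569 = -2*(25 + 48)/6569 = -146/6569 ≈ -0.022226)
B(6)*s = -4*(-146/6569) = 584/6569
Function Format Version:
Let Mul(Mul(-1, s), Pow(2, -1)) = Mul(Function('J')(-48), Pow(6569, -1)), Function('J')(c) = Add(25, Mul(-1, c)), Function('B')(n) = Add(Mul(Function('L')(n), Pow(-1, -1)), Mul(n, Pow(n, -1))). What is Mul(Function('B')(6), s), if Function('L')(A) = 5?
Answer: Rational(584, 6569) ≈ 0.088902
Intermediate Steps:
Function('B')(n) = -4 (Function('B')(n) = Add(Mul(5, Pow(-1, -1)), Mul(n, Pow(n, -1))) = Add(Mul(5, -1), 1) = Add(-5, 1) = -4)
s = Rational(-146, 6569) (s = Mul(-2, Mul(Add(25, Mul(-1, -48)), Pow(6569, -1))) = Mul(-2, Mul(Add(25, 48), Rational(1, 6569))) = Mul(-2, Mul(73, Rational(1, 6569))) = Mul(-2, Rational(73, 6569)) = Rational(-146, 6569) ≈ -0.022226)
Mul(Function('B')(6), s) = Mul(-4, Rational(-146, 6569)) = Rational(584, 6569)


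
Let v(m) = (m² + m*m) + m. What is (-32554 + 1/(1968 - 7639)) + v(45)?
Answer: -161390990/5671 ≈ -28459.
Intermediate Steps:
v(m) = m + 2*m² (v(m) = (m² + m²) + m = 2*m² + m = m + 2*m²)
(-32554 + 1/(1968 - 7639)) + v(45) = (-32554 + 1/(1968 - 7639)) + 45*(1 + 2*45) = (-32554 + 1/(-5671)) + 45*(1 + 90) = (-32554 - 1/5671) + 45*91 = -184613735/5671 + 4095 = -161390990/5671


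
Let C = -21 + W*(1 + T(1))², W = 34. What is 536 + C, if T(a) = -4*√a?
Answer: 821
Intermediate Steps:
C = 285 (C = -21 + 34*(1 - 4*√1)² = -21 + 34*(1 - 4*1)² = -21 + 34*(1 - 4)² = -21 + 34*(-3)² = -21 + 34*9 = -21 + 306 = 285)
536 + C = 536 + 285 = 821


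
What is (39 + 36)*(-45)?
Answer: -3375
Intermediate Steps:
(39 + 36)*(-45) = 75*(-45) = -3375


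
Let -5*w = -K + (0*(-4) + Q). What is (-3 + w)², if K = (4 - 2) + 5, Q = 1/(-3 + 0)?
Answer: 529/225 ≈ 2.3511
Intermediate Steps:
Q = -⅓ (Q = 1/(-3) = -⅓ ≈ -0.33333)
K = 7 (K = 2 + 5 = 7)
w = 22/15 (w = -(-1*7 + (0*(-4) - ⅓))/5 = -(-7 + (0 - ⅓))/5 = -(-7 - ⅓)/5 = -⅕*(-22/3) = 22/15 ≈ 1.4667)
(-3 + w)² = (-3 + 22/15)² = (-23/15)² = 529/225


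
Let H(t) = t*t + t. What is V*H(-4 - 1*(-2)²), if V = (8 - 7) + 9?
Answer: 560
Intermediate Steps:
V = 10 (V = 1 + 9 = 10)
H(t) = t + t² (H(t) = t² + t = t + t²)
V*H(-4 - 1*(-2)²) = 10*((-4 - 1*(-2)²)*(1 + (-4 - 1*(-2)²))) = 10*((-4 - 1*4)*(1 + (-4 - 1*4))) = 10*((-4 - 4)*(1 + (-4 - 4))) = 10*(-8*(1 - 8)) = 10*(-8*(-7)) = 10*56 = 560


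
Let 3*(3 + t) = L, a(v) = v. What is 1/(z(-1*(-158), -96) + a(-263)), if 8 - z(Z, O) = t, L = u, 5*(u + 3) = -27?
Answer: -5/1246 ≈ -0.0040128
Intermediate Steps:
u = -42/5 (u = -3 + (1/5)*(-27) = -3 - 27/5 = -42/5 ≈ -8.4000)
L = -42/5 ≈ -8.4000
t = -29/5 (t = -3 + (1/3)*(-42/5) = -3 - 14/5 = -29/5 ≈ -5.8000)
z(Z, O) = 69/5 (z(Z, O) = 8 - 1*(-29/5) = 8 + 29/5 = 69/5)
1/(z(-1*(-158), -96) + a(-263)) = 1/(69/5 - 263) = 1/(-1246/5) = -5/1246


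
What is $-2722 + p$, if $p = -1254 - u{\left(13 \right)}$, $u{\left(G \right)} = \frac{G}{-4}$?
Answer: $- \frac{15891}{4} \approx -3972.8$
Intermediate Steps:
$u{\left(G \right)} = - \frac{G}{4}$ ($u{\left(G \right)} = G \left(- \frac{1}{4}\right) = - \frac{G}{4}$)
$p = - \frac{5003}{4}$ ($p = -1254 - \left(- \frac{1}{4}\right) 13 = -1254 - - \frac{13}{4} = -1254 + \frac{13}{4} = - \frac{5003}{4} \approx -1250.8$)
$-2722 + p = -2722 - \frac{5003}{4} = - \frac{15891}{4}$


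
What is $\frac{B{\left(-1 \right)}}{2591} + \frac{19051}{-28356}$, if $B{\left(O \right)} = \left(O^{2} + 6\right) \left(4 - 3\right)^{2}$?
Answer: $- \frac{49162649}{73470396} \approx -0.66915$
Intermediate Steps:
$B{\left(O \right)} = 6 + O^{2}$ ($B{\left(O \right)} = \left(6 + O^{2}\right) 1^{2} = \left(6 + O^{2}\right) 1 = 6 + O^{2}$)
$\frac{B{\left(-1 \right)}}{2591} + \frac{19051}{-28356} = \frac{6 + \left(-1\right)^{2}}{2591} + \frac{19051}{-28356} = \left(6 + 1\right) \frac{1}{2591} + 19051 \left(- \frac{1}{28356}\right) = 7 \cdot \frac{1}{2591} - \frac{19051}{28356} = \frac{7}{2591} - \frac{19051}{28356} = - \frac{49162649}{73470396}$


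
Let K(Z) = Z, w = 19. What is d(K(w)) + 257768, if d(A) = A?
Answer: 257787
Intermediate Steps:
d(K(w)) + 257768 = 19 + 257768 = 257787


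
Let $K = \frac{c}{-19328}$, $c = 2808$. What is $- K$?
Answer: $\frac{351}{2416} \approx 0.14528$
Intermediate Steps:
$K = - \frac{351}{2416}$ ($K = \frac{2808}{-19328} = 2808 \left(- \frac{1}{19328}\right) = - \frac{351}{2416} \approx -0.14528$)
$- K = \left(-1\right) \left(- \frac{351}{2416}\right) = \frac{351}{2416}$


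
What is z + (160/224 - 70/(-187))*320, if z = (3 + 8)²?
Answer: 614389/1309 ≈ 469.36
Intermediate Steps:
z = 121 (z = 11² = 121)
z + (160/224 - 70/(-187))*320 = 121 + (160/224 - 70/(-187))*320 = 121 + (160*(1/224) - 70*(-1/187))*320 = 121 + (5/7 + 70/187)*320 = 121 + (1425/1309)*320 = 121 + 456000/1309 = 614389/1309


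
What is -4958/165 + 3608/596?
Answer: -589912/24585 ≈ -23.995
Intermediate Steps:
-4958/165 + 3608/596 = -4958*1/165 + 3608*(1/596) = -4958/165 + 902/149 = -589912/24585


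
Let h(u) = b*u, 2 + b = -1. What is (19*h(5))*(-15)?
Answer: 4275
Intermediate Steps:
b = -3 (b = -2 - 1 = -3)
h(u) = -3*u
(19*h(5))*(-15) = (19*(-3*5))*(-15) = (19*(-15))*(-15) = -285*(-15) = 4275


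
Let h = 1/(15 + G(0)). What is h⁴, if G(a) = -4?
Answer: 1/14641 ≈ 6.8301e-5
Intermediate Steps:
h = 1/11 (h = 1/(15 - 4) = 1/11 ≈ 0.090909)
h⁴ = (1/11)⁴ = 1/14641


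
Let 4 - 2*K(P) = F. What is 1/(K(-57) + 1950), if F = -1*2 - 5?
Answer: 2/3911 ≈ 0.00051138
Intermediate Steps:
F = -7 (F = -2 - 5 = -7)
K(P) = 11/2 (K(P) = 2 - ½*(-7) = 2 + 7/2 = 11/2)
1/(K(-57) + 1950) = 1/(11/2 + 1950) = 1/(3911/2) = 2/3911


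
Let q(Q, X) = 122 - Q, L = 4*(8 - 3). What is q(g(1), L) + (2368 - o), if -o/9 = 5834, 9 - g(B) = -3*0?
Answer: 54987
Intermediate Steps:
g(B) = 9 (g(B) = 9 - (-3)*0 = 9 - 1*0 = 9 + 0 = 9)
L = 20 (L = 4*5 = 20)
o = -52506 (o = -9*5834 = -52506)
q(g(1), L) + (2368 - o) = (122 - 1*9) + (2368 - 1*(-52506)) = (122 - 9) + (2368 + 52506) = 113 + 54874 = 54987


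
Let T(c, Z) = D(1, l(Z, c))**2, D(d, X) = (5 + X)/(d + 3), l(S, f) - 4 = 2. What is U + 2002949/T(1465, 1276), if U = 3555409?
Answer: 462251673/121 ≈ 3.8203e+6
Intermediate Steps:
l(S, f) = 6 (l(S, f) = 4 + 2 = 6)
D(d, X) = (5 + X)/(3 + d)
T(c, Z) = 121/16 (T(c, Z) = ((5 + 6)/(3 + 1))**2 = (11/4)**2 = 121/16)
U + 2002949/T(1465, 1276) = 3555409 + 2002949/(121/16) = 3555409 + 2002949*(16/121) = 3555409 + 32047184/121 = 462251673/121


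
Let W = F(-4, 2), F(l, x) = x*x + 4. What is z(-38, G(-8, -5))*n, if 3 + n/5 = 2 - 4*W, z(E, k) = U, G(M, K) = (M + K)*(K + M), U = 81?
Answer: -13365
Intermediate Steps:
G(M, K) = (K + M)² (G(M, K) = (K + M)*(K + M) = (K + M)²)
z(E, k) = 81
F(l, x) = 4 + x² (F(l, x) = x² + 4 = 4 + x²)
W = 8 (W = 4 + 2² = 4 + 4 = 8)
n = -165 (n = -15 + 5*(2 - 4*8) = -15 + 5*(2 - 32) = -15 + 5*(-30) = -15 - 150 = -165)
z(-38, G(-8, -5))*n = 81*(-165) = -13365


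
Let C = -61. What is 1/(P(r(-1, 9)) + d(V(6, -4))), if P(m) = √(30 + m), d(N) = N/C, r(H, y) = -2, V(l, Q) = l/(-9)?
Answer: -183/468844 + 33489*√7/468844 ≈ 0.18859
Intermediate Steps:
V(l, Q) = -l/9 (V(l, Q) = l*(-⅑) = -l/9)
d(N) = -N/61 (d(N) = N/(-61) = N*(-1/61) = -N/61)
1/(P(r(-1, 9)) + d(V(6, -4))) = 1/(√(30 - 2) - (-1)*6/549) = 1/(√28 - 1/61*(-⅔)) = 1/(2*√7 + 2/183) = 1/(2/183 + 2*√7)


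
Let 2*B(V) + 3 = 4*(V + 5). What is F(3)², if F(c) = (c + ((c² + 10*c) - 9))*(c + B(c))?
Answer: 1334025/4 ≈ 3.3351e+5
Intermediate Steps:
B(V) = 17/2 + 2*V (B(V) = -3/2 + (4*(V + 5))/2 = -3/2 + (4*(5 + V))/2 = -3/2 + (20 + 4*V)/2 = -3/2 + (10 + 2*V) = 17/2 + 2*V)
F(c) = (17/2 + 3*c)*(-9 + c² + 11*c) (F(c) = (c + ((c² + 10*c) - 9))*(c + (17/2 + 2*c)) = (c + (-9 + c² + 10*c))*(17/2 + 3*c) = (-9 + c² + 11*c)*(17/2 + 3*c) = (17/2 + 3*c)*(-9 + c² + 11*c))
F(3)² = (-153/2 + 3*3³ + (83/2)*3² + (133/2)*3)² = (-153/2 + 3*27 + (83/2)*9 + 399/2)² = (-153/2 + 81 + 747/2 + 399/2)² = (1155/2)² = 1334025/4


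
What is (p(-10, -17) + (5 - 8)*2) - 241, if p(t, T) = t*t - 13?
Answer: -160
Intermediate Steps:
p(t, T) = -13 + t² (p(t, T) = t² - 13 = -13 + t²)
(p(-10, -17) + (5 - 8)*2) - 241 = ((-13 + (-10)²) + (5 - 8)*2) - 241 = ((-13 + 100) - 3*2) - 241 = (87 - 6) - 241 = 81 - 241 = -160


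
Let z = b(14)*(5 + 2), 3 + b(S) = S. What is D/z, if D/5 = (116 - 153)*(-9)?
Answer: 1665/77 ≈ 21.623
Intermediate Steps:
b(S) = -3 + S
D = 1665 (D = 5*((116 - 153)*(-9)) = 5*(-37*(-9)) = 5*333 = 1665)
z = 77 (z = (-3 + 14)*(5 + 2) = 11*7 = 77)
D/z = 1665/77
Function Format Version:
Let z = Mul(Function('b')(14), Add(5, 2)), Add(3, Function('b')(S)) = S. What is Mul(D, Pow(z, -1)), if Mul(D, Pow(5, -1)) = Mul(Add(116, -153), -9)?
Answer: Rational(1665, 77) ≈ 21.623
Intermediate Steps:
Function('b')(S) = Add(-3, S)
D = 1665 (D = Mul(5, Mul(Add(116, -153), -9)) = Mul(5, Mul(-37, -9)) = Mul(5, 333) = 1665)
z = 77 (z = Mul(Add(-3, 14), Add(5, 2)) = Mul(11, 7) = 77)
Mul(D, Pow(z, -1)) = Mul(1665, Pow(77, -1)) = Mul(1665, Rational(1, 77)) = Rational(1665, 77)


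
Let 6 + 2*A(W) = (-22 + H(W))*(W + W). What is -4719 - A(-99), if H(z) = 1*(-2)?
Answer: -7092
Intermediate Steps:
H(z) = -2
A(W) = -3 - 24*W (A(W) = -3 + ((-22 - 2)*(W + W))/2 = -3 + (-48*W)/2 = -3 - 24*W)
-4719 - A(-99) = -4719 - (-3 - 24*(-99)) = -4719 - (-3 + 2376) = -4719 - 1*2373 = -4719 - 2373 = -7092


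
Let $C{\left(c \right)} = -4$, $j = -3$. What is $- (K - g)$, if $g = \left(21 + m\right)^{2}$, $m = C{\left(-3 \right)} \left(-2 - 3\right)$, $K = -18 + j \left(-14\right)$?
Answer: $1657$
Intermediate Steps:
$K = 24$ ($K = -18 - -42 = -18 + 42 = 24$)
$m = 20$ ($m = - 4 \left(-2 - 3\right) = \left(-4\right) \left(-5\right) = 20$)
$g = 1681$ ($g = \left(21 + 20\right)^{2} = 41^{2} = 1681$)
$- (K - g) = - (24 - 1681) = \left(-1\right) \left(-1657\right) = 1657$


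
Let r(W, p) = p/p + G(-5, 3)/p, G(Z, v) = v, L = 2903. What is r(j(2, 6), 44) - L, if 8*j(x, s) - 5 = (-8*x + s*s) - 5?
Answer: -127685/44 ≈ -2901.9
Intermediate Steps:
j(x, s) = -x + s²/8 (j(x, s) = 5/8 + ((-8*x + s*s) - 5)/8 = 5/8 + ((-8*x + s²) - 5)/8 = 5/8 + ((s² - 8*x) - 5)/8 = 5/8 + (-5 + s² - 8*x)/8 = 5/8 + (-5/8 - x + s²/8) = -x + s²/8)
r(W, p) = 1 + 3/p (r(W, p) = p/p + 3/p = 1 + 3/p)
r(j(2, 6), 44) - L = (3 + 44)/44 - 1*2903 = (1/44)*47 - 2903 = 47/44 - 2903 = -127685/44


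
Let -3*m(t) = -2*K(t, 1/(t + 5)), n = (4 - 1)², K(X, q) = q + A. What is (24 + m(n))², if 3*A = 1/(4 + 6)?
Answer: 57486724/99225 ≈ 579.36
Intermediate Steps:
A = 1/30 (A = 1/(3*(4 + 6)) = (⅓)/10 = (⅓)*(⅒) = 1/30 ≈ 0.033333)
K(X, q) = 1/30 + q (K(X, q) = q + 1/30 = 1/30 + q)
n = 9 (n = 3² = 9)
m(t) = 1/45 + 2/(3*(5 + t)) (m(t) = -(-2)*(1/30 + 1/(t + 5))/3 = -(-2)*(1/30 + 1/(5 + t))/3 = -(-1/15 - 2/(5 + t))/3 = 1/45 + 2/(3*(5 + t)))
(24 + m(n))² = (24 + (35 + 9)/(45*(5 + 9)))² = (24 + (1/45)*44/14)² = (24 + (1/45)*(1/14)*44)² = (24 + 22/315)² = (7582/315)² = 57486724/99225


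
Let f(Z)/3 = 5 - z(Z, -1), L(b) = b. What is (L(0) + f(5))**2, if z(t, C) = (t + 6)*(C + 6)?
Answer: 22500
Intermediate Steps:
z(t, C) = (6 + C)*(6 + t) (z(t, C) = (6 + t)*(6 + C) = (6 + C)*(6 + t))
f(Z) = -75 - 15*Z (f(Z) = 3*(5 - (36 + 6*(-1) + 6*Z - Z)) = 3*(5 - (36 - 6 + 6*Z - Z)) = 3*(5 - (30 + 5*Z)) = 3*(5 + (-30 - 5*Z)) = 3*(-25 - 5*Z) = -75 - 15*Z)
(L(0) + f(5))**2 = (0 + (-75 - 15*5))**2 = (0 + (-75 - 75))**2 = (0 - 150)**2 = (-150)**2 = 22500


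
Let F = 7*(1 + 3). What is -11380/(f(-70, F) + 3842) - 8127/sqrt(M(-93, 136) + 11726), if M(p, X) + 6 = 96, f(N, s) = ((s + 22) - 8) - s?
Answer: -2845/964 - 1161*sqrt(2954)/844 ≈ -77.716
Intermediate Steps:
F = 28 (F = 7*4 = 28)
f(N, s) = 14 (f(N, s) = ((22 + s) - 8) - s = (14 + s) - s = 14)
M(p, X) = 90 (M(p, X) = -6 + 96 = 90)
-11380/(f(-70, F) + 3842) - 8127/sqrt(M(-93, 136) + 11726) = -11380/(14 + 3842) - 8127/sqrt(90 + 11726) = -11380/3856 - 8127*sqrt(2954)/5908 = -11380*1/3856 - 8127*sqrt(2954)/5908 = -2845/964 - 1161*sqrt(2954)/844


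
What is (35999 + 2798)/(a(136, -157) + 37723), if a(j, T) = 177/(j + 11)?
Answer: 1901053/1848486 ≈ 1.0284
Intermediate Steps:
a(j, T) = 177/(11 + j)
(35999 + 2798)/(a(136, -157) + 37723) = (35999 + 2798)/(177/(11 + 136) + 37723) = 38797/(177/147 + 37723) = 38797/(177*(1/147) + 37723) = 38797/(59/49 + 37723) = 38797/(1848486/49) = 38797*(49/1848486) = 1901053/1848486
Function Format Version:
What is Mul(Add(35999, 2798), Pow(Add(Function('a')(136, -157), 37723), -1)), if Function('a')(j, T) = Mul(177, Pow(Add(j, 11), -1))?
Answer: Rational(1901053, 1848486) ≈ 1.0284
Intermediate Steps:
Function('a')(j, T) = Mul(177, Pow(Add(11, j), -1))
Mul(Add(35999, 2798), Pow(Add(Function('a')(136, -157), 37723), -1)) = Mul(Add(35999, 2798), Pow(Add(Mul(177, Pow(Add(11, 136), -1)), 37723), -1)) = Mul(38797, Pow(Add(Mul(177, Pow(147, -1)), 37723), -1)) = Mul(38797, Pow(Add(Mul(177, Rational(1, 147)), 37723), -1)) = Mul(38797, Pow(Add(Rational(59, 49), 37723), -1)) = Mul(38797, Pow(Rational(1848486, 49), -1)) = Mul(38797, Rational(49, 1848486)) = Rational(1901053, 1848486)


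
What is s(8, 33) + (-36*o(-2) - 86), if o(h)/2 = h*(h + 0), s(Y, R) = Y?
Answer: -366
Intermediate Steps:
o(h) = 2*h**2 (o(h) = 2*(h*(h + 0)) = 2*(h*h) = 2*h**2)
s(8, 33) + (-36*o(-2) - 86) = 8 + (-72*(-2)**2 - 86) = 8 + (-72*4 - 86) = 8 + (-36*8 - 86) = 8 + (-288 - 86) = 8 - 374 = -366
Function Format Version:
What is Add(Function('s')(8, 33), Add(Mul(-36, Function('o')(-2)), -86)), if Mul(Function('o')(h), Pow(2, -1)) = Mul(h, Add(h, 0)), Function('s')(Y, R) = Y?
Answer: -366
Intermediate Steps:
Function('o')(h) = Mul(2, Pow(h, 2)) (Function('o')(h) = Mul(2, Mul(h, Add(h, 0))) = Mul(2, Mul(h, h)) = Mul(2, Pow(h, 2)))
Add(Function('s')(8, 33), Add(Mul(-36, Function('o')(-2)), -86)) = Add(8, Add(Mul(-36, Mul(2, Pow(-2, 2))), -86)) = Add(8, Add(Mul(-36, Mul(2, 4)), -86)) = Add(8, Add(Mul(-36, 8), -86)) = Add(8, Add(-288, -86)) = Add(8, -374) = -366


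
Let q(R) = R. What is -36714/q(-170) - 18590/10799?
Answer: 196657093/917915 ≈ 214.24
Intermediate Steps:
-36714/q(-170) - 18590/10799 = -36714/(-170) - 18590/10799 = -36714*(-1/170) - 18590*1/10799 = 18357/85 - 18590/10799 = 196657093/917915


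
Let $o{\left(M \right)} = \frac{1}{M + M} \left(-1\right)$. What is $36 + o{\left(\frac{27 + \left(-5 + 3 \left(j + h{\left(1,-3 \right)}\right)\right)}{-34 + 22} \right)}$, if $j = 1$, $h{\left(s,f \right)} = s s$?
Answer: $\frac{507}{14} \approx 36.214$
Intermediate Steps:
$h{\left(s,f \right)} = s^{2}$
$o{\left(M \right)} = - \frac{1}{2 M}$ ($o{\left(M \right)} = \frac{1}{2 M} \left(-1\right) = - \frac{1}{2 M}$)
$36 + o{\left(\frac{27 + \left(-5 + 3 \left(j + h{\left(1,-3 \right)}\right)\right)}{-34 + 22} \right)} = 36 - \frac{1}{2 \frac{27 - \left(5 - 3 \left(1 + 1^{2}\right)\right)}{-34 + 22}} = 36 - \frac{1}{2 \frac{27 - \left(5 - 3 \left(1 + 1\right)\right)}{-12}} = 36 - \frac{1}{2 \left(27 + \left(-5 + 3 \cdot 2\right)\right) \left(- \frac{1}{12}\right)} = 36 - \frac{1}{2 \left(27 + \left(-5 + 6\right)\right) \left(- \frac{1}{12}\right)} = 36 - \frac{1}{2 \left(27 + 1\right) \left(- \frac{1}{12}\right)} = 36 - \frac{1}{2 \cdot 28 \left(- \frac{1}{12}\right)} = 36 - \frac{1}{2 \left(- \frac{7}{3}\right)} = 36 - - \frac{3}{14} = 36 + \frac{3}{14} = \frac{507}{14}$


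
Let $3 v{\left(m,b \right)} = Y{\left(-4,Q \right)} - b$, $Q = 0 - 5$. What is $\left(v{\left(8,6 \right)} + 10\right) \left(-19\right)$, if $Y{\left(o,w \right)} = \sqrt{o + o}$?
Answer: $-152 - \frac{38 i \sqrt{2}}{3} \approx -152.0 - 17.913 i$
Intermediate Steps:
$Q = -5$
$Y{\left(o,w \right)} = \sqrt{2} \sqrt{o}$ ($Y{\left(o,w \right)} = \sqrt{2 o} = \sqrt{2} \sqrt{o}$)
$v{\left(m,b \right)} = - \frac{b}{3} + \frac{2 i \sqrt{2}}{3}$ ($v{\left(m,b \right)} = \frac{\sqrt{2} \sqrt{-4} - b}{3} = \frac{\sqrt{2} \cdot 2 i - b}{3} = \frac{2 i \sqrt{2} - b}{3} = \frac{- b + 2 i \sqrt{2}}{3} = - \frac{b}{3} + \frac{2 i \sqrt{2}}{3}$)
$\left(v{\left(8,6 \right)} + 10\right) \left(-19\right) = \left(\left(\left(- \frac{1}{3}\right) 6 + \frac{2 i \sqrt{2}}{3}\right) + 10\right) \left(-19\right) = \left(\left(-2 + \frac{2 i \sqrt{2}}{3}\right) + 10\right) \left(-19\right) = \left(8 + \frac{2 i \sqrt{2}}{3}\right) \left(-19\right) = -152 - \frac{38 i \sqrt{2}}{3}$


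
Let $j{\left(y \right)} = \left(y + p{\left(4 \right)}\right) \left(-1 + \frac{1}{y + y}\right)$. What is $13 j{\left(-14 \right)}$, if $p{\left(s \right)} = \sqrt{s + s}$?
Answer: $\frac{377}{2} - \frac{377 \sqrt{2}}{14} \approx 150.42$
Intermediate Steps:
$p{\left(s \right)} = \sqrt{2} \sqrt{s}$ ($p{\left(s \right)} = \sqrt{2 s} = \sqrt{2} \sqrt{s}$)
$j{\left(y \right)} = \left(-1 + \frac{1}{2 y}\right) \left(y + 2 \sqrt{2}\right)$ ($j{\left(y \right)} = \left(y + \sqrt{2} \sqrt{4}\right) \left(-1 + \frac{1}{y + y}\right) = \left(y + \sqrt{2} \cdot 2\right) \left(-1 + \frac{1}{2 y}\right) = \left(y + 2 \sqrt{2}\right) \left(-1 + \frac{1}{2 y}\right) = \left(-1 + \frac{1}{2 y}\right) \left(y + 2 \sqrt{2}\right)$)
$13 j{\left(-14 \right)} = 13 \left(\frac{1}{2} - -14 - 2 \sqrt{2} + \frac{\sqrt{2}}{-14}\right) = 13 \left(\frac{1}{2} + 14 - 2 \sqrt{2} + \sqrt{2} \left(- \frac{1}{14}\right)\right) = 13 \left(\frac{1}{2} + 14 - 2 \sqrt{2} - \frac{\sqrt{2}}{14}\right) = 13 \left(\frac{29}{2} - \frac{29 \sqrt{2}}{14}\right) = \frac{377}{2} - \frac{377 \sqrt{2}}{14}$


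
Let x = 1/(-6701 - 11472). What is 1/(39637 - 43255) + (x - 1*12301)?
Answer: -808789713905/65749914 ≈ -12301.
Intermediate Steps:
x = -1/18173 (x = 1/(-18173) = -1/18173 ≈ -5.5027e-5)
1/(39637 - 43255) + (x - 1*12301) = 1/(39637 - 43255) + (-1/18173 - 1*12301) = 1/(-3618) + (-1/18173 - 12301) = -1/3618 - 223546074/18173 = -808789713905/65749914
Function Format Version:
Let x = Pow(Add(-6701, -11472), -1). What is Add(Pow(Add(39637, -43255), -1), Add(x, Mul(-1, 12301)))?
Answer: Rational(-808789713905, 65749914) ≈ -12301.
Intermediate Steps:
x = Rational(-1, 18173) (x = Pow(-18173, -1) = Rational(-1, 18173) ≈ -5.5027e-5)
Add(Pow(Add(39637, -43255), -1), Add(x, Mul(-1, 12301))) = Add(Pow(Add(39637, -43255), -1), Add(Rational(-1, 18173), Mul(-1, 12301))) = Add(Pow(-3618, -1), Add(Rational(-1, 18173), -12301)) = Add(Rational(-1, 3618), Rational(-223546074, 18173)) = Rational(-808789713905, 65749914)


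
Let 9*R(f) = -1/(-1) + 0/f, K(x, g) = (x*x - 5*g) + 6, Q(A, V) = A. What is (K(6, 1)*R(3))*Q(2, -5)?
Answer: 74/9 ≈ 8.2222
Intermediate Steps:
K(x, g) = 6 + x² - 5*g (K(x, g) = (x² - 5*g) + 6 = 6 + x² - 5*g)
R(f) = ⅑ (R(f) = (-1/(-1) + 0/f)/9 = (-1*(-1) + 0)/9 = (1 + 0)/9 = (⅑)*1 = ⅑)
(K(6, 1)*R(3))*Q(2, -5) = ((6 + 6² - 5*1)*(⅑))*2 = ((6 + 36 - 5)*(⅑))*2 = (37*(⅑))*2 = (37/9)*2 = 74/9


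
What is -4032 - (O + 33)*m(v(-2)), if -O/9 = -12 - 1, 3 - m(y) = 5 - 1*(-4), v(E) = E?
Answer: -3132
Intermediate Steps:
m(y) = -6 (m(y) = 3 - (5 - 1*(-4)) = 3 - (5 + 4) = 3 - 1*9 = 3 - 9 = -6)
O = 117 (O = -9*(-12 - 1) = -9*(-13) = 117)
-4032 - (O + 33)*m(v(-2)) = -4032 - (117 + 33)*(-6) = -4032 - 150*(-6) = -4032 - 1*(-900) = -4032 + 900 = -3132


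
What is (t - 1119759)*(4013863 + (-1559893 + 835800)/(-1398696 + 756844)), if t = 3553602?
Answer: 6270326072355362067/641852 ≈ 9.7691e+12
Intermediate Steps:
(t - 1119759)*(4013863 + (-1559893 + 835800)/(-1398696 + 756844)) = (3553602 - 1119759)*(4013863 + (-1559893 + 835800)/(-1398696 + 756844)) = 2433843*(4013863 - 724093/(-641852)) = 2433843*(4013863 - 724093*(-1/641852)) = 2433843*(4013863 + 724093/641852) = 2433843*(2576306718369/641852) = 6270326072355362067/641852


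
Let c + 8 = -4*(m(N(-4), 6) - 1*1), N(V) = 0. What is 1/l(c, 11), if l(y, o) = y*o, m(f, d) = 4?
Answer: -1/220 ≈ -0.0045455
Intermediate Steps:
c = -20 (c = -8 - 4*(4 - 1*1) = -8 - 4*(4 - 1) = -8 - 4*3 = -8 - 12 = -20)
l(y, o) = o*y
1/l(c, 11) = 1/(11*(-20)) = 1/(-220) = -1/220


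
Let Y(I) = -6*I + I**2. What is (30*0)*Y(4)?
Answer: 0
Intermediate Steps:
Y(I) = I**2 - 6*I
(30*0)*Y(4) = (30*0)*(4*(-6 + 4)) = 0*(4*(-2)) = 0*(-8) = 0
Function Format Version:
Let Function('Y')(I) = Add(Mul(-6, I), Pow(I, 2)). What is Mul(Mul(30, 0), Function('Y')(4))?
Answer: 0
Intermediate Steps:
Function('Y')(I) = Add(Pow(I, 2), Mul(-6, I))
Mul(Mul(30, 0), Function('Y')(4)) = Mul(Mul(30, 0), Mul(4, Add(-6, 4))) = Mul(0, Mul(4, -2)) = Mul(0, -8) = 0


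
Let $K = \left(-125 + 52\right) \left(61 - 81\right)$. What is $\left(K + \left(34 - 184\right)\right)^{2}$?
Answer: $1716100$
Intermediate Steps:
$K = 1460$ ($K = \left(-73\right) \left(-20\right) = 1460$)
$\left(K + \left(34 - 184\right)\right)^{2} = \left(1460 + \left(34 - 184\right)\right)^{2} = \left(1460 - 150\right)^{2} = 1310^{2} = 1716100$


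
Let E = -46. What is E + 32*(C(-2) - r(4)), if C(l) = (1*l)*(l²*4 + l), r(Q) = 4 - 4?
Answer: -942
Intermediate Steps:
r(Q) = 0
C(l) = l*(l + 4*l²) (C(l) = l*(4*l² + l) = l*(l + 4*l²))
E + 32*(C(-2) - r(4)) = -46 + 32*((-2)²*(1 + 4*(-2)) - 1*0) = -46 + 32*(4*(1 - 8) + 0) = -46 + 32*(4*(-7) + 0) = -46 + 32*(-28 + 0) = -46 + 32*(-28) = -46 - 896 = -942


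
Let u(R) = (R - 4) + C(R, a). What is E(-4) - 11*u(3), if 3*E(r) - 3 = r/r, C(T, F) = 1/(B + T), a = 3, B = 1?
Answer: 115/12 ≈ 9.5833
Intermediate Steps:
C(T, F) = 1/(1 + T)
u(R) = -4 + R + 1/(1 + R) (u(R) = (R - 4) + 1/(1 + R) = (-4 + R) + 1/(1 + R) = -4 + R + 1/(1 + R))
E(r) = 4/3 (E(r) = 1 + (r/r)/3 = 1 + (⅓)*1 = 1 + ⅓ = 4/3)
E(-4) - 11*u(3) = 4/3 - 11*(1 + (1 + 3)*(-4 + 3))/(1 + 3) = 4/3 - 11*(1 + 4*(-1))/4 = 4/3 - 11*(1 - 4)/4 = 4/3 - 11*(-3)/4 = 4/3 - 11*(-¾) = 4/3 + 33/4 = 115/12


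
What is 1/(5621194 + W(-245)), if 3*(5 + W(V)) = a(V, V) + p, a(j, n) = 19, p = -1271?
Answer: 3/16862315 ≈ 1.7791e-7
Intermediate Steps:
W(V) = -1267/3 (W(V) = -5 + (19 - 1271)/3 = -5 + (⅓)*(-1252) = -5 - 1252/3 = -1267/3)
1/(5621194 + W(-245)) = 1/(5621194 - 1267/3) = 1/(16862315/3) = 3/16862315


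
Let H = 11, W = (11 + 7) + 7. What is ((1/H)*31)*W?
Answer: 775/11 ≈ 70.455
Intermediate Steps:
W = 25 (W = 18 + 7 = 25)
((1/H)*31)*W = ((1/11)*31)*25 = (31/11)*25 = 775/11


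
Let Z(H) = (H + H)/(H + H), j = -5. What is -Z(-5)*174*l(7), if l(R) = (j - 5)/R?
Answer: 1740/7 ≈ 248.57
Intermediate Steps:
Z(H) = 1 (Z(H) = (2*H)/((2*H)) = (2*H)*(1/(2*H)) = 1)
l(R) = -10/R (l(R) = (-5 - 5)/R = -10/R)
-Z(-5)*174*l(7) = -1*174*(-10/7) = -174*(-10*⅐) = -174*(-10)/7 = -1*(-1740/7) = 1740/7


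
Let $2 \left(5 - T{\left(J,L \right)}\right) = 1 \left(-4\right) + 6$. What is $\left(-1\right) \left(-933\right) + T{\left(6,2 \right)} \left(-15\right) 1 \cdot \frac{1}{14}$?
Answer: $\frac{6501}{7} \approx 928.71$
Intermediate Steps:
$T{\left(J,L \right)} = 4$ ($T{\left(J,L \right)} = 5 - \frac{1 \left(-4\right) + 6}{2} = 5 - \frac{-4 + 6}{2} = 5 - 1 = 4$)
$\left(-1\right) \left(-933\right) + T{\left(6,2 \right)} \left(-15\right) 1 \cdot \frac{1}{14} = \left(-1\right) \left(-933\right) + 4 \left(-15\right) 1 \cdot \frac{1}{14} = 933 - 60 \cdot 1 \cdot \frac{1}{14} = 933 - \frac{30}{7} = \frac{6501}{7}$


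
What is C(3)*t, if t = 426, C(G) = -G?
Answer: -1278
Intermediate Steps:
C(3)*t = -1*3*426 = -3*426 = -1278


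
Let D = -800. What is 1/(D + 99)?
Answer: -1/701 ≈ -0.0014265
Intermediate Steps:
1/(D + 99) = 1/(-800 + 99) = 1/(-701) = -1/701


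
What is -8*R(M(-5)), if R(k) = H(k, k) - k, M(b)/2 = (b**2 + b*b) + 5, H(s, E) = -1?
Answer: 888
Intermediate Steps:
M(b) = 10 + 4*b**2 (M(b) = 2*((b**2 + b*b) + 5) = 2*((b**2 + b**2) + 5) = 2*(2*b**2 + 5) = 2*(5 + 2*b**2) = 10 + 4*b**2)
R(k) = -1 - k
-8*R(M(-5)) = -8*(-1 - (10 + 4*(-5)**2)) = -8*(-1 - (10 + 4*25)) = -8*(-1 - (10 + 100)) = -8*(-1 - 1*110) = -8*(-1 - 110) = -8*(-111) = 888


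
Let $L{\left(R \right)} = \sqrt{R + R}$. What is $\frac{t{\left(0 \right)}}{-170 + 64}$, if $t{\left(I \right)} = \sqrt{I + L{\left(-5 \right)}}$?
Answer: $- \frac{\sqrt[4]{10} \sqrt{i}}{106} \approx -0.011863 - 0.011863 i$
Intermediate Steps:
$L{\left(R \right)} = \sqrt{2} \sqrt{R}$ ($L{\left(R \right)} = \sqrt{2 R} = \sqrt{2} \sqrt{R}$)
$t{\left(I \right)} = \sqrt{I + i \sqrt{10}}$ ($t{\left(I \right)} = \sqrt{I + \sqrt{2} \sqrt{-5}} = \sqrt{I + \sqrt{2} i \sqrt{5}} = \sqrt{I + i \sqrt{10}}$)
$\frac{t{\left(0 \right)}}{-170 + 64} = \frac{\sqrt{0 + i \sqrt{10}}}{-170 + 64} = \frac{\sqrt{i \sqrt{10}}}{-106} = \sqrt[4]{10} \sqrt{i} \left(- \frac{1}{106}\right) = - \frac{\sqrt[4]{10} \sqrt{i}}{106}$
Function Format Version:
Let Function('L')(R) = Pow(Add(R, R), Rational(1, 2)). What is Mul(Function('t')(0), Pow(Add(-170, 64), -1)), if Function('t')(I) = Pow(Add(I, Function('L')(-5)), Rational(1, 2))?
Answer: Mul(Rational(-1, 106), Pow(10, Rational(1, 4)), Pow(I, Rational(1, 2))) ≈ Add(-0.011863, Mul(-0.011863, I))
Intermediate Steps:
Function('L')(R) = Mul(Pow(2, Rational(1, 2)), Pow(R, Rational(1, 2))) (Function('L')(R) = Pow(Mul(2, R), Rational(1, 2)) = Mul(Pow(2, Rational(1, 2)), Pow(R, Rational(1, 2))))
Function('t')(I) = Pow(Add(I, Mul(I, Pow(10, Rational(1, 2)))), Rational(1, 2)) (Function('t')(I) = Pow(Add(I, Mul(Pow(2, Rational(1, 2)), Pow(-5, Rational(1, 2)))), Rational(1, 2)) = Pow(Add(I, Mul(Pow(2, Rational(1, 2)), Mul(I, Pow(5, Rational(1, 2))))), Rational(1, 2)) = Pow(Add(I, Mul(I, Pow(10, Rational(1, 2)))), Rational(1, 2)))
Mul(Function('t')(0), Pow(Add(-170, 64), -1)) = Mul(Pow(Add(0, Mul(I, Pow(10, Rational(1, 2)))), Rational(1, 2)), Pow(Add(-170, 64), -1)) = Mul(Pow(Mul(I, Pow(10, Rational(1, 2))), Rational(1, 2)), Pow(-106, -1)) = Mul(Mul(Pow(10, Rational(1, 4)), Pow(I, Rational(1, 2))), Rational(-1, 106)) = Mul(Rational(-1, 106), Pow(10, Rational(1, 4)), Pow(I, Rational(1, 2)))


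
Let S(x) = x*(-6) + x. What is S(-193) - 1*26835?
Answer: -25870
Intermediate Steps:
S(x) = -5*x (S(x) = -6*x + x = -5*x)
S(-193) - 1*26835 = -5*(-193) - 1*26835 = 965 - 26835 = -25870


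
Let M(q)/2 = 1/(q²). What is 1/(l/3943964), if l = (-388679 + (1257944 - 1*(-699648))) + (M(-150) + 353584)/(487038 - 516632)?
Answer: 1313073794430000/522338149552499 ≈ 2.5138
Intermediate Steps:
M(q) = 2/q² (M(q) = 2/(q²) = 2/q²)
l = 522338149552499/332932500 (l = (-388679 + (1257944 - 1*(-699648))) + (2/(-150)² + 353584)/(487038 - 516632) = (-388679 + (1257944 + 699648)) + (2*(1/22500) + 353584)/(-29594) = (-388679 + 1957592) + (1/11250 + 353584)*(-1/29594) = 1568913 + (3977820001/11250)*(-1/29594) = 1568913 - 3977820001/332932500 = 522338149552499/332932500 ≈ 1.5689e+6)
1/(l/3943964) = 1/((522338149552499/332932500)/3943964) = 1/((522338149552499/332932500)*(1/3943964)) = 1/(522338149552499/1313073794430000) = 1313073794430000/522338149552499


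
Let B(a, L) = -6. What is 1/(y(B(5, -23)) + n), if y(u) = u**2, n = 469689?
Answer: 1/469725 ≈ 2.1289e-6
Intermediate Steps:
1/(y(B(5, -23)) + n) = 1/((-6)**2 + 469689) = 1/(36 + 469689) = 1/469725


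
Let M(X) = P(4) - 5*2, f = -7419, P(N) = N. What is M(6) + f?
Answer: -7425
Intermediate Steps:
M(X) = -6 (M(X) = 4 - 5*2 = 4 - 10 = -6)
M(6) + f = -6 - 7419 = -7425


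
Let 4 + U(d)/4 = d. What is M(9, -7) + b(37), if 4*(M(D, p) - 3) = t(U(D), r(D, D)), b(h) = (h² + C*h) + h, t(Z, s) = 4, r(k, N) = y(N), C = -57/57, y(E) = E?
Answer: 1373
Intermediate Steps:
C = -1 (C = -57*1/57 = -1)
U(d) = -16 + 4*d
r(k, N) = N
b(h) = h² (b(h) = (h² - h) + h = h²)
M(D, p) = 4 (M(D, p) = 3 + (¼)*4 = 3 + 1 = 4)
M(9, -7) + b(37) = 4 + 37² = 4 + 1369 = 1373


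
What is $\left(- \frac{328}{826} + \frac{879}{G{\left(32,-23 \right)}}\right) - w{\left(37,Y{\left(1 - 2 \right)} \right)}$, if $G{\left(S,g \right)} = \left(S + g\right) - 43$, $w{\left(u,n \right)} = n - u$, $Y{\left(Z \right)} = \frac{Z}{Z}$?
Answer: $\frac{136909}{14042} \approx 9.75$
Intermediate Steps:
$Y{\left(Z \right)} = 1$
$G{\left(S,g \right)} = -43 + S + g$
$\left(- \frac{328}{826} + \frac{879}{G{\left(32,-23 \right)}}\right) - w{\left(37,Y{\left(1 - 2 \right)} \right)} = \left(- \frac{328}{826} + \frac{879}{-43 + 32 - 23}\right) - \left(1 - 37\right) = \left(\left(-328\right) \frac{1}{826} + \frac{879}{-34}\right) - \left(1 - 37\right) = \left(- \frac{164}{413} + 879 \left(- \frac{1}{34}\right)\right) - -36 = \left(- \frac{164}{413} - \frac{879}{34}\right) + 36 = - \frac{368603}{14042} + 36 = \frac{136909}{14042}$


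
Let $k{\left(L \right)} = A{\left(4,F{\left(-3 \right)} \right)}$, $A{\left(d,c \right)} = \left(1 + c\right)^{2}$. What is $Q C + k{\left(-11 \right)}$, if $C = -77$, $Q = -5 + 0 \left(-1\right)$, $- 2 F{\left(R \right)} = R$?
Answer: $\frac{1565}{4} \approx 391.25$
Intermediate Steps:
$F{\left(R \right)} = - \frac{R}{2}$
$k{\left(L \right)} = \frac{25}{4}$ ($k{\left(L \right)} = \left(1 - - \frac{3}{2}\right)^{2} = \left(1 + \frac{3}{2}\right)^{2} = \left(\frac{5}{2}\right)^{2} = \frac{25}{4}$)
$Q = -5$ ($Q = -5 + 0 = -5$)
$Q C + k{\left(-11 \right)} = \left(-5\right) \left(-77\right) + \frac{25}{4} = 385 + \frac{25}{4} = \frac{1565}{4}$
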